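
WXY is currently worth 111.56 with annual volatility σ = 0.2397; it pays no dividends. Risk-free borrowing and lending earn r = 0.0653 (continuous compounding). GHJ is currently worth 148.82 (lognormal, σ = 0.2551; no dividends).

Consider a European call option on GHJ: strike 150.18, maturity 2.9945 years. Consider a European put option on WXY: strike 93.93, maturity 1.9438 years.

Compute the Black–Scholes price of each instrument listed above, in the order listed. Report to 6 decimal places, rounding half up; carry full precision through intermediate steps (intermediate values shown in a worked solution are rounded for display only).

price(GHJ call K=150.18) = 38.492505
price(WXY put K=93.93) = 3.229226

[GHJ call K=150.18]
σ√T = 0.2551·√2.9945 = 0.441441
d₁ = (ln(S/K) + (r+σ²/2)T) / (σ√T) = (ln(148.82/150.18) + (0.0653+0.2551²/2)·2.9945) / 0.441441 = (-0.009097 + 0.292976) / 0.441441 = 0.643073
d₂ = d₁ − σ√T = 0.643073 − 0.441441 = 0.201632
e^{−rT} = 0.822390
N(d₁) = 0.739912,  N(d₂) = 0.579898
price = S·N(d₁) − K·e^{−rT}·N(d₂) = 110.113660 − 71.621155 = 38.492505
[WXY put K=93.93]
σ√T = 0.2397·√1.9438 = 0.334190
d₁ = (ln(S/K) + (r+σ²/2)T) / (σ√T) = (ln(111.56/93.93) + (0.0653+0.2397²/2)·1.9438) / 0.334190 = (0.172013 + 0.182772) / 0.334190 = 1.061624
d₂ = d₁ − σ√T = 1.061624 − 0.334190 = 0.727434
e^{−rT} = 0.880795
N(−d₁) = 0.144203,  N(−d₂) = 0.233480
price = K·e^{−rT}·N(−d₂) − S·N(−d₁) = 19.316534 − 16.087308 = 3.229226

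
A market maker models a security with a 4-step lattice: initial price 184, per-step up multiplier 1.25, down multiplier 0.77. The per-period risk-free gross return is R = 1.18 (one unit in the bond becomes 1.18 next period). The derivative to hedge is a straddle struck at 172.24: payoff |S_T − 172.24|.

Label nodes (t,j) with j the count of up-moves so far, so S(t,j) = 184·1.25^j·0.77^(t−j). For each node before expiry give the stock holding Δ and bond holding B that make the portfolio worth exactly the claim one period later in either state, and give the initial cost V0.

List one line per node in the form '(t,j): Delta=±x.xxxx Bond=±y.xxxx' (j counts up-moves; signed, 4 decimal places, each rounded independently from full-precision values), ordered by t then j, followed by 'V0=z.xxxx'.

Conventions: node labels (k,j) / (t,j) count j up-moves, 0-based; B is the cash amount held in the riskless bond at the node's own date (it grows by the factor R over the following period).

(0,0): Delta=0.9413 Bond=-77.0779
(1,0): Delta=0.6100 Bond=-44.0187
(1,1): Delta=0.9761 Bond=-98.9649
(2,0): Delta=-1.0000 Bond=123.7001
(2,1): Delta=0.7793 Bond=-81.9297
(2,2): Delta=0.9968 Bond=-122.7284
(3,0): Delta=-1.0000 Bond=145.9661
(3,1): Delta=-1.0000 Bond=145.9661
(3,2): Delta=0.9665 Bond=-138.1039
(3,3): Delta=1.0000 Bond=-145.9661
V0=96.1168

The replicating-portfolio and risk-neutral prices coincide; use p* = (1.18−0.77)/(1.25−0.77) = 0.8542 for the latter.
At maturity the claim pays: V(4,0)=107.5584, V(4,1)=67.2374, V(4,2)=1.7812, V(4,3)=104.4787, V(4,4)=276.9787
Node (3,0) S=84.0021: V=(p*·67.2374+(1−p*)·107.5584)/1.18=61.9640; Δ=(67.2374−107.5584)/(105.0026−64.6816)=-1.0000; B=V−Δ·S=145.9661
Node (3,1) S=136.3670: V=(p*·1.7812+(1−p*)·67.2374)/1.18=9.5991; Δ=(1.7812−67.2374)/(170.4587−105.0026)=-1.0000; B=V−Δ·S=145.9661
Node (3,2) S=221.3750: V=(p*·104.4787+(1−p*)·1.7812)/1.18=75.8492; Δ=(104.4787−1.7812)/(276.7188−170.4588)=0.9665; B=V−Δ·S=-138.1039
Node (3,3) S=359.3750: V=(p*·276.9787+(1−p*)·104.4787)/1.18=213.4089; Δ=(276.9787−104.4787)/(449.2188−276.7188)=1.0000; B=V−Δ·S=-145.9661
Node (2,0) S=109.0936: V=(p*·9.5991+(1−p*)·61.9640)/1.18=14.6065; Δ=(9.5991−61.9640)/(136.3670−84.0021)=-1.0000; B=V−Δ·S=123.7001
Node (2,1) S=177.1000: V=(p*·75.8492+(1−p*)·9.5991)/1.18=56.0913; Δ=(75.8492−9.5991)/(221.3750−136.3670)=0.7793; B=V−Δ·S=-81.9297
Node (2,2) S=287.5000: V=(p*·213.4089+(1−p*)·75.8492)/1.18=163.8543; Δ=(213.4089−75.8492)/(359.3750−221.3750)=0.9968; B=V−Δ·S=-122.7284
Node (1,0) S=141.6800: V=(p*·56.0913+(1−p*)·14.6065)/1.18=42.4080; Δ=(56.0913−14.6065)/(177.1000−109.0936)=0.6100; B=V−Δ·S=-44.0187
Node (1,1) S=230.0000: V=(p*·163.8543+(1−p*)·56.0913)/1.18=125.5414; Δ=(163.8543−56.0913)/(287.5000−177.1000)=0.9761; B=V−Δ·S=-98.9649
Node (0,0) S=184.0000: V=(p*·125.5414+(1−p*)·42.4080)/1.18=96.1168; Δ=(125.5414−42.4080)/(230.0000−141.6800)=0.9413; B=V−Δ·S=-77.0779
Check: Δ(0,0)·S0 + B(0,0) = 96.1168 = V0.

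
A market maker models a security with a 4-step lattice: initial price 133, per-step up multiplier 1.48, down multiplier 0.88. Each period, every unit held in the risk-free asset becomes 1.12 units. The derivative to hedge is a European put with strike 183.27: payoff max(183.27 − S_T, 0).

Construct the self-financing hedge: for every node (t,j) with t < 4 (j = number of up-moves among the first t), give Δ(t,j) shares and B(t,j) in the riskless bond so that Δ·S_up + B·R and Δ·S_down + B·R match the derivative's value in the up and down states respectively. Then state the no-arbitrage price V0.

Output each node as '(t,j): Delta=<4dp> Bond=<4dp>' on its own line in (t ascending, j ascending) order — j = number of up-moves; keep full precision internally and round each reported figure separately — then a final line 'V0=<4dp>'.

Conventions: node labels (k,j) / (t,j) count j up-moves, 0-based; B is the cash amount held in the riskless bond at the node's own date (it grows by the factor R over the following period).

(0,0): Delta=-0.2941 Bond=58.4284
(1,0): Delta=-0.4900 Bond=88.3647
(1,1): Delta=-0.1194 Bond=31.0526
(2,0): Delta=-0.7554 Bond=126.3042
(2,1): Delta=-0.2532 Bond=57.9648
(2,2): Delta=0.0000 Bond=0.0000
(3,0): Delta=-1.0000 Bond=163.6339
(3,1): Delta=-0.5372 Bond=108.2009
(3,2): Delta=0.0000 Bond=0.0000
(3,3): Delta=0.0000 Bond=0.0000
V0=19.3159

Risk-neutral probability p* = (R−d)/(u−d) = (1.12−0.88)/(1.48−0.88) = 0.4000.
Expiry values: V(4,0)=103.5105, V(4,1)=49.1291, V(4,2)=0.0000, V(4,3)=0.0000, V(4,4)=0.0000
(3,0): S=90.6358. Δ = (V_up−V_dn)/(S_up−S_dn) = (49.1291−103.5105)/(134.1409−79.7595) = -1.0000. V = [p*·49.1291 + (1−p*)·103.5105]/1.12 = 72.9982. B = V − Δ·S = 163.6339.
(3,1): S=152.4329. Δ = (V_up−V_dn)/(S_up−S_dn) = (0.0000−49.1291)/(225.6007−134.1409) = -0.5372. V = [p*·0.0000 + (1−p*)·49.1291]/1.12 = 26.3191. B = V − Δ·S = 108.2009.
(3,2): S=256.3644. Δ = (V_up−V_dn)/(S_up−S_dn) = (0.0000−0.0000)/(379.4193−225.6007) = 0.0000. V = [p*·0.0000 + (1−p*)·0.0000]/1.12 = 0.0000. B = V − Δ·S = 0.0000.
(3,3): S=431.1583. Δ = (V_up−V_dn)/(S_up−S_dn) = (0.0000−0.0000)/(638.1143−379.4193) = 0.0000. V = [p*·0.0000 + (1−p*)·0.0000]/1.12 = 0.0000. B = V − Δ·S = 0.0000.
(2,0): S=102.9952. Δ = (V_up−V_dn)/(S_up−S_dn) = (26.3191−72.9982)/(152.4329−90.6358) = -0.7554. V = [p*·26.3191 + (1−p*)·72.9982]/1.12 = 48.5058. B = V − Δ·S = 126.3042.
(2,1): S=173.2192. Δ = (V_up−V_dn)/(S_up−S_dn) = (0.0000−26.3191)/(256.3644−152.4329) = -0.2532. V = [p*·0.0000 + (1−p*)·26.3191]/1.12 = 14.0995. B = V − Δ·S = 57.9648.
(2,2): S=291.3232. Δ = (V_up−V_dn)/(S_up−S_dn) = (0.0000−0.0000)/(431.1583−256.3644) = 0.0000. V = [p*·0.0000 + (1−p*)·0.0000]/1.12 = 0.0000. B = V − Δ·S = 0.0000.
(1,0): S=117.0400. Δ = (V_up−V_dn)/(S_up−S_dn) = (14.0995−48.5058)/(173.2192−102.9952) = -0.4900. V = [p*·14.0995 + (1−p*)·48.5058]/1.12 = 31.0208. B = V − Δ·S = 88.3647.
(1,1): S=196.8400. Δ = (V_up−V_dn)/(S_up−S_dn) = (0.0000−14.0995)/(291.3232−173.2192) = -0.1194. V = [p*·0.0000 + (1−p*)·14.0995]/1.12 = 7.5533. B = V − Δ·S = 31.0526.
(0,0): S=133.0000. Δ = (V_up−V_dn)/(S_up−S_dn) = (7.5533−31.0208)/(196.8400−117.0400) = -0.2941. V = [p*·7.5533 + (1−p*)·31.0208]/1.12 = 19.3159. B = V − Δ·S = 58.4284.
Check: Δ(0,0)·S0 + B(0,0) = 19.3159 = V0.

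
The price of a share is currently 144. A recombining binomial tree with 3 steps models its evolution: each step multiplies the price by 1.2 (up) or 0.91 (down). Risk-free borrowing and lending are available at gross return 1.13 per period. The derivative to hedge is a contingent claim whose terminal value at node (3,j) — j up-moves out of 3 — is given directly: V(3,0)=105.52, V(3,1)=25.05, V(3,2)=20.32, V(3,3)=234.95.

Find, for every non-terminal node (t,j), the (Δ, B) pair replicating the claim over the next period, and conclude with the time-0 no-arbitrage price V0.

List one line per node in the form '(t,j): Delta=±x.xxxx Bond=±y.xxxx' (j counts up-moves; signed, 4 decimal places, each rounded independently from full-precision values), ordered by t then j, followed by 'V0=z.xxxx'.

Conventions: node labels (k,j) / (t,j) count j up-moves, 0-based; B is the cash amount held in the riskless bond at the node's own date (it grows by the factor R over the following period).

(0,0): Delta=2.1960 Bond=-235.9387
(1,0): Delta=-0.5359 Bond=91.3807
(1,1): Delta=2.8552 Bond=-380.5170
(2,0): Delta=-2.3270 Bond=316.8401
(2,1): Delta=-0.1037 Bond=35.3030
(2,2): Delta=3.5692 Bond=-578.0302
V0=80.2904

Under the risk-neutral measure, an up-move has probability p* = (R−d)/(u−d) = 0.7586 and values discount at R = 1.13.
Expiry values: V(3,0)=105.5200, V(3,1)=25.0500, V(3,2)=20.3200, V(3,3)=234.9500
(2,0): S=119.2464. Δ = (V_up−V_dn)/(S_up−S_dn) = (25.0500−105.5200)/(143.0957−108.5142) = -2.3270. V = [p*·25.0500 + (1−p*)·105.5200]/1.13 = 39.3573. B = V − Δ·S = 316.8401.
(2,1): S=157.2480. Δ = (V_up−V_dn)/(S_up−S_dn) = (20.3200−25.0500)/(188.6976−143.0957) = -0.1037. V = [p*·20.3200 + (1−p*)·25.0500]/1.13 = 18.9927. B = V − Δ·S = 35.3030.
(2,2): S=207.3600. Δ = (V_up−V_dn)/(S_up−S_dn) = (234.9500−20.3200)/(248.8320−188.6976) = 3.5692. V = [p*·234.9500 + (1−p*)·20.3200]/1.13 = 162.0732. B = V − Δ·S = -578.0302.
(1,0): S=131.0400. Δ = (V_up−V_dn)/(S_up−S_dn) = (18.9927−39.3573)/(157.2480−119.2464) = -0.5359. V = [p*·18.9927 + (1−p*)·39.3573]/1.13 = 21.1578. B = V − Δ·S = 91.3807.
(1,1): S=172.8000. Δ = (V_up−V_dn)/(S_up−S_dn) = (162.0732−18.9927)/(207.3600−157.2480) = 2.8552. V = [p*·162.0732 + (1−p*)·18.9927]/1.13 = 112.8642. B = V − Δ·S = -380.5170.
(0,0): S=144.0000. Δ = (V_up−V_dn)/(S_up−S_dn) = (112.8642−21.1578)/(172.8000−131.0400) = 2.1960. V = [p*·112.8642 + (1−p*)·21.1578]/1.13 = 80.2904. B = V − Δ·S = -235.9387.
Verification: the root portfolio costs Δ(0,0)·S0 + B(0,0) = 80.2904, matching V0.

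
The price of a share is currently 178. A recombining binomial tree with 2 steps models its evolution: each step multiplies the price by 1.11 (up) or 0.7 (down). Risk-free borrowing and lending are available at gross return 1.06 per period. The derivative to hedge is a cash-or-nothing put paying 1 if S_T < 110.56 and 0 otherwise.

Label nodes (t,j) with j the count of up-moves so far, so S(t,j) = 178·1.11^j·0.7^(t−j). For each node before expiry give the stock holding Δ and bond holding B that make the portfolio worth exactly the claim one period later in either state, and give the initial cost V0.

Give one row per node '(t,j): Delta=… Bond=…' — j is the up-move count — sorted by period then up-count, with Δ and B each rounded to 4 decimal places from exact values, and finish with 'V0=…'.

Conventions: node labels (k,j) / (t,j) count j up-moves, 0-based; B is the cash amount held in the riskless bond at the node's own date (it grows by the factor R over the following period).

(0,0): Delta=-0.0016 Bond=0.2938
(1,0): Delta=-0.0196 Bond=2.5541
(1,1): Delta=0.0000 Bond=0.0000
V0=0.0132

Since d<R<u, set p* = (R−d)/(u−d) = 0.8780; price each node as the discounted p*-expectation of its children.
Expiry values: V(2,0)=1.0000, V(2,1)=0.0000, V(2,2)=0.0000
Node (1,0) S=124.6000: V=(p*·0.0000+(1−p*)·1.0000)/1.06=0.1150; Δ=(0.0000−1.0000)/(138.3060−87.2200)=-0.0196; B=V−Δ·S=2.5541
Node (1,1) S=197.5800: V=(p*·0.0000+(1−p*)·0.0000)/1.06=0.0000; Δ=(0.0000−0.0000)/(219.3138−138.3060)=0.0000; B=V−Δ·S=0.0000
Node (0,0) S=178.0000: V=(p*·0.0000+(1−p*)·0.1150)/1.06=0.0132; Δ=(0.0000−0.1150)/(197.5800−124.6000)=-0.0016; B=V−Δ·S=0.2938
Check: Δ(0,0)·S0 + B(0,0) = 0.0132 = V0.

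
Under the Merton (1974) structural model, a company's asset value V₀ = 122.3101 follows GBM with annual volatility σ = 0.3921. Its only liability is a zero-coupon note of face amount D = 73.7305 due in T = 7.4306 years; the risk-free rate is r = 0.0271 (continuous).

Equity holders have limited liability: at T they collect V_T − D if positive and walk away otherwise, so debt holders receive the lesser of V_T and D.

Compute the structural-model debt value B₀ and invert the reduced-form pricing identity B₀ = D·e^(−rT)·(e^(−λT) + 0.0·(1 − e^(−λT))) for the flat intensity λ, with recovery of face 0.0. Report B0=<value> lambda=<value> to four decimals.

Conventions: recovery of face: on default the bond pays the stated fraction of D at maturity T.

B0=47.3610 lambda=0.0325

With assets at 122.3101 and a single debt payment of 73.7305 at 7.4306 years:
d₁ = [ln(V₀/D) + (r + σ²/2)T] / (σ√T)
   = [ln(122.3101/73.7305) + (0.0271 + 0.5·0.3921²)·7.4306] / (0.3921·√7.4306)
   = [0.506143 + 0.772568] / 1.068830 = 1.196365
d₂ = d₁ − σ√T = 1.196365 − 1.068830 = 0.127535
N(d₁) = 0.884223,  N(d₂) = 0.550741,  e^(−rT) = 0.817610
E₀ = V₀·N(d₁) − D·e^(−rT)·N(d₂)
   = 122.3101·0.884223 − 73.7305·0.817610·0.550741 = 74.949147
B₀ = V₀ − E₀ = 122.3101 − 74.949147 = 47.360953
e^(−λT) = (B₀·e^(rT)/D − 0)/(1 − 0) = (47.3610·1.223076/73.7305 − 0)/1 = 0.78564661
λ = −ln(0.78564661)/7.4306 = 0.032467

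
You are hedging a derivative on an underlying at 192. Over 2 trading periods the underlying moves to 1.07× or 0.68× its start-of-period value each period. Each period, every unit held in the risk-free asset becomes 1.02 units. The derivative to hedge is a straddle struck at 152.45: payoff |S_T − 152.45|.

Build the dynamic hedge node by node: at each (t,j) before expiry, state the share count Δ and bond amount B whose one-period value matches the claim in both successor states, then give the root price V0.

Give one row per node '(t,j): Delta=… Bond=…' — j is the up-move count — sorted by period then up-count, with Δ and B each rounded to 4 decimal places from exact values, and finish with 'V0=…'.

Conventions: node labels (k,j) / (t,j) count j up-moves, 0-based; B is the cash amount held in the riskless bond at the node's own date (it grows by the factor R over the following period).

(0,0): Delta=0.5380 Bond=-50.3309
(1,0): Delta=-1.0000 Bond=149.4608
(1,1): Delta=0.6817 Bond=-80.8667
V0=52.9607

Under the risk-neutral measure, an up-move has probability p* = (R−d)/(u−d) = 0.8718 and values discount at R = 1.02.
At maturity the claim pays: V(2,0)=63.6692, V(2,1)=12.7508, V(2,2)=67.3708
(1,0): S=130.5600. Δ = (V_up−V_dn)/(S_up−S_dn) = (12.7508−63.6692)/(139.6992−88.7808) = -1.0000. V = [p*·12.7508 + (1−p*)·63.6692]/1.02 = 18.9008. B = V − Δ·S = 149.4608.
(1,1): S=205.4400. Δ = (V_up−V_dn)/(S_up−S_dn) = (67.3708−12.7508)/(219.8208−139.6992) = 0.6817. V = [p*·67.3708 + (1−p*)·12.7508]/1.02 = 59.1845. B = V − Δ·S = -80.8667.
(0,0): S=192.0000. Δ = (V_up−V_dn)/(S_up−S_dn) = (59.1845−18.9008)/(205.4400−130.5600) = 0.5380. V = [p*·59.1845 + (1−p*)·18.9008]/1.02 = 52.9607. B = V − Δ·S = -50.3309.
Verification: the root portfolio costs Δ(0,0)·S0 + B(0,0) = 52.9607, matching V0.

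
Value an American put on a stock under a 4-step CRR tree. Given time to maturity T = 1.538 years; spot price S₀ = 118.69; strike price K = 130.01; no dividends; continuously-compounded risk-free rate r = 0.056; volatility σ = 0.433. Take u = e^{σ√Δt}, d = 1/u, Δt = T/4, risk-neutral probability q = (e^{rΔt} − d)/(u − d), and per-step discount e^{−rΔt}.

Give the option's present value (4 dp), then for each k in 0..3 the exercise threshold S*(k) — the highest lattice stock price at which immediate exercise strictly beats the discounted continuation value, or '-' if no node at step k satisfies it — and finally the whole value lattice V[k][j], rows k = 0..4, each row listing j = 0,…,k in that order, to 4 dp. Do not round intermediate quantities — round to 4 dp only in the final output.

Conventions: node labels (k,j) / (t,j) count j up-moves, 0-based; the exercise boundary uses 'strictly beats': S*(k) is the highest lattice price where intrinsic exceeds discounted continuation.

Δt=0.38450, u=1.30799, d=0.76453, q=0.47333, disc=e^(-rΔt)=0.97870
k=4 terminal: V=max(K-S,0) → 89.4600 60.6351 11.3200 0.0000 0.0000
k=3: j=0 S=53.0391 intr=76.9709 cont=74.2014 V=76.9709[EX]; j=1 S=90.7420 intr=39.2680 cont=36.4986 V=39.2680[EX]; j=2 S=155.2458 intr=0.0000 cont=5.8349 V=5.8349[hold]; j=3 S=265.6022 intr=0.0000 cont=0.0000 V=0.0000[hold]  S*(3)=90.7420
k=2: j=0 S=69.3749 intr=60.6351 cont=57.8656 V=60.6351[EX]; j=1 S=118.6900 intr=11.3200 cont=22.9439 V=22.9439[hold]; j=2 S=203.0607 intr=0.0000 cont=3.0077 V=3.0077[hold]  S*(2)=69.3749
k=1: j=0 S=90.7420 intr=39.2680 cont=41.8833 V=41.8833[hold]; j=1 S=155.2458 intr=0.0000 cont=13.2198 V=13.2198[hold]  S*(1)=-
k=0: j=0 S=118.6900 intr=11.3200 cont=27.7129 V=27.7129[hold]  S*(0)=-

price = 27.7129
boundary = - - 69.3749 90.7420
tree:
27.7129
41.8833 13.2198
60.6351 22.9439 3.0077
76.9709 39.2680 5.8349 0.0000
89.4600 60.6351 11.3200 0.0000 0.0000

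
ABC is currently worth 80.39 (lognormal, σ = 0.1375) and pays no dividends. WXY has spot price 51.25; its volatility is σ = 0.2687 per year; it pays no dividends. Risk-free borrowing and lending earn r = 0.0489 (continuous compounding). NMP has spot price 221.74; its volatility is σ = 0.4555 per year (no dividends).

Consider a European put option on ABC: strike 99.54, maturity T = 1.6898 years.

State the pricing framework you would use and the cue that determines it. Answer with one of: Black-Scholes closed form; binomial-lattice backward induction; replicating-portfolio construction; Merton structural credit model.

framework: Black-Scholes closed form

Key observation: everything needed for the exact continuous-time valuation of the European put on ABC (strike 99.54) is given, and no feature rules the closed form out.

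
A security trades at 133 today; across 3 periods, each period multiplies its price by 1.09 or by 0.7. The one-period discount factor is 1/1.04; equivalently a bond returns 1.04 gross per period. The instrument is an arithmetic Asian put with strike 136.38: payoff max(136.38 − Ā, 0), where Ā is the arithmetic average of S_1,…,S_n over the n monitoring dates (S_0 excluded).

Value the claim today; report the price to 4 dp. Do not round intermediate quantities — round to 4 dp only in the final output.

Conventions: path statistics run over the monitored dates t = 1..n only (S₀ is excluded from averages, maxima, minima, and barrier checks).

price = 6.3956

No-arbitrage gives p* = (R−d)/(u−d) = 0.8718: enumerate every path, weight its payoff by its p*-probability, and discount by R^3.
Enumerate all 2^3 = 8 price paths (U = up ×1.09, D = down ×0.7); each path with k up-moves has probability p*^k·(1−p*)^(3−k).
DDD: Ā=67.9630, payoff=68.4170, prob=0.002107
UDD: Ā=105.8281, payoff=30.5519, prob=0.014329
DUD: Ā=88.5381, payoff=47.8419, prob=0.014329
UUD: Ā=137.8665, payoff=0.0000, prob=0.097439
DDU: Ā=76.4351, payoff=59.9449, prob=0.014329
UDU: Ā=119.0204, payoff=17.3596, prob=0.097439
DUU: Ā=101.7304, payoff=34.6496, prob=0.097439
UUU: Ā=158.4087, payoff=0.0000, prob=0.662587
Price = Σ prob·payoff / R^3 = 7.194213 / 1.124864 = 6.3956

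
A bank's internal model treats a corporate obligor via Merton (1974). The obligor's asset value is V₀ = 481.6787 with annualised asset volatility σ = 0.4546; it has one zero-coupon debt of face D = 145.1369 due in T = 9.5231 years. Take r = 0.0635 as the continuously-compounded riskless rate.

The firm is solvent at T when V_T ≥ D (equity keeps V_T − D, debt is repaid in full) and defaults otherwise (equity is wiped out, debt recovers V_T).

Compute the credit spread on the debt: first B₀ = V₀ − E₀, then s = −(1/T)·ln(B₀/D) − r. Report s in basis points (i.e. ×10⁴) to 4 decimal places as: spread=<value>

Equity is a call on the firm's assets struck at D = 145.1369:
d₁ = [ln(V₀/D) + (r + σ²/2)T] / (σ√T)
   = [ln(481.6787/145.1369) + (0.0635 + 0.5·0.4546²)·9.5231] / (0.4546·√9.5231)
   = [1.199600 + 1.588744] / 1.402874 = 1.987594
d₂ = d₁ − σ√T = 1.987594 − 1.402874 = 0.584721
N(d₁) = 0.976572,  N(d₂) = 0.720632,  e^(−rT) = 0.546229
E₀ = V₀·N(d₁) − D·e^(−rT)·N(d₂)
   = 481.6787·0.976572 − 145.1369·0.546229·0.720632 = 413.263520
B₀ = V₀ − E₀ = 481.6787 − 413.263520 = 68.415180
spread = −(1/T)·ln(B₀/D) − r = −(1/9.5231)·ln(68.415180/145.1369) − 0.0635 = 0.01547457
in basis points: 0.01547457 × 10⁴ = 154.7457 bp

spread=154.7457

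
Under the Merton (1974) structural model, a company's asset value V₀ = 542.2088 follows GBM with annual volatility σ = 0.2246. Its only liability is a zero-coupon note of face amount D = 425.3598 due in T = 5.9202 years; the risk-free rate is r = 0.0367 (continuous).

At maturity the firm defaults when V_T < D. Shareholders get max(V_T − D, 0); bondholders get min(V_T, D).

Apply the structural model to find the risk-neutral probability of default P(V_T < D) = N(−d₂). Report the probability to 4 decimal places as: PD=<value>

Equity is a call on the firm's assets struck at D = 425.3598:
d₁ = [ln(V₀/D) + (r + σ²/2)T] / (σ√T)
   = [ln(542.2088/425.3598) + (0.0367 + 0.5·0.2246²)·5.9202] / (0.2246·√5.9202)
   = [0.242716 + 0.366594] / 0.546485 = 1.114962
d₂ = d₁ − σ√T = 1.114962 − 0.546485 = 0.568478
risk-neutral PD = N(−d₂) = N(-0.568478) = 0.284855

PD=0.2849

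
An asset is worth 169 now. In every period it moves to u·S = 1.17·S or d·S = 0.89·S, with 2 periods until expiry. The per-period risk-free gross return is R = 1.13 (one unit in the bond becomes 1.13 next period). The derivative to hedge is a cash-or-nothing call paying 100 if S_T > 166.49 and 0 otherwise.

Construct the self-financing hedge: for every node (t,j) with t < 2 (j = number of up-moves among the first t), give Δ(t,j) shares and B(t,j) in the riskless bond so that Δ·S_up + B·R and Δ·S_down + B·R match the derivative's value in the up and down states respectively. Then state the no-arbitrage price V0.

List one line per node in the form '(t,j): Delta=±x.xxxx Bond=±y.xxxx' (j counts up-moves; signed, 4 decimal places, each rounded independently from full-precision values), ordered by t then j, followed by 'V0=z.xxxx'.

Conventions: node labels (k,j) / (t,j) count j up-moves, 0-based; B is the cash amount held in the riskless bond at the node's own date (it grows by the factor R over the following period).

Arbitrage-free pricing uses the up-move probability p* = (R−d)/(u−d) = 0.8571, discounting each step at R = 1.13.
Terminal payoffs: V(2,0)=0.0000, V(2,1)=100.0000, V(2,2)=100.0000
  t=1,j=0: stock 150.4100 → up 175.9797 (V=100.0000), down 133.8649 (V=0.0000). Price 75.8534; hedge Δ=2.3745, bond B=-281.2895.
  t=1,j=1: stock 197.7300 → up 231.3441 (V=100.0000), down 175.9797 (V=100.0000). Price 88.4956; hedge Δ=0.0000, bond B=88.4956.
  t=0,j=0: stock 169.0000 → up 197.7300 (V=88.4956), down 150.4100 (V=75.8534). Price 76.7164; hedge Δ=0.2672, bond B=31.5656.
As a check, the time-0 holding Δ(0,0)·S0 + B(0,0) comes to 76.7164 — exactly V0.

(0,0): Delta=0.2672 Bond=31.5656
(1,0): Delta=2.3745 Bond=-281.2895
(1,1): Delta=0.0000 Bond=88.4956
V0=76.7164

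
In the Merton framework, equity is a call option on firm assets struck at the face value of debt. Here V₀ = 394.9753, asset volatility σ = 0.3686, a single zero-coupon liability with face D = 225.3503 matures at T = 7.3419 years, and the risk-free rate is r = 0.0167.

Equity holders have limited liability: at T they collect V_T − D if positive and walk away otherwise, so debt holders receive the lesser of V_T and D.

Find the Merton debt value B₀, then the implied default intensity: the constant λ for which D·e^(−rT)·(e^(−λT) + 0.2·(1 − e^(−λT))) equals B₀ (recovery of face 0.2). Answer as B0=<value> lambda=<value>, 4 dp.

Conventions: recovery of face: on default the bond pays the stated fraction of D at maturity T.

With assets at 394.9753 and a single debt payment of 225.3503 at 7.3419 years:
d₁ = [ln(V₀/D) + (r + σ²/2)T] / (σ√T)
   = [ln(394.9753/225.3503) + (0.0167 + 0.5·0.3686²)·7.3419] / (0.3686·√7.3419)
   = [0.561167 + 0.621367] / 0.998756 = 1.184006
d₂ = d₁ − σ√T = 1.184006 − 0.998756 = 0.185250
N(d₁) = 0.881795,  N(d₂) = 0.573484,  e^(−rT) = 0.884609
E₀ = V₀·N(d₁) − D·e^(−rT)·N(d₂)
   = 394.9753·0.881795 − 225.3503·0.884609·0.573484 = 233.964995
B₀ = V₀ − E₀ = 394.9753 − 233.964995 = 161.010305
e^(−λT) = (B₀·e^(rT)/D − 0.2)/(1 − 0.2) = (161.0103·1.130443/225.3503 − 0.2)/0.8 = 0.75961144
λ = −ln(0.75961144)/7.3419 = 0.037449

B0=161.0103 lambda=0.0374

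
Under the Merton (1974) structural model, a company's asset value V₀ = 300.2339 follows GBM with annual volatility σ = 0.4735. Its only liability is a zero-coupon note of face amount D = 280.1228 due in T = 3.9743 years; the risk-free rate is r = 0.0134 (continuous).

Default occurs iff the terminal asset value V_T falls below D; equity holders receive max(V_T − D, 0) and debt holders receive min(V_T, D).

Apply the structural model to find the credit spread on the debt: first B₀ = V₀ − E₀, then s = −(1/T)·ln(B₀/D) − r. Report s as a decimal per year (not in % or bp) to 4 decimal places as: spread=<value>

spread=0.0987

Apply the equity-as-call identities (strike 280.1228, horizon 3.9743 years):
d₁ = [ln(V₀/D) + (r + σ²/2)T] / (σ√T)
   = [ln(300.2339/280.1228) + (0.0134 + 0.5·0.4735²)·3.9743] / (0.4735·√3.9743)
   = [0.069334 + 0.498779] / 0.943953 = 0.601845
d₂ = d₁ − σ√T = 0.601845 − 0.943953 = -0.342108
N(d₁) = 0.726361,  N(d₂) = 0.366135,  e^(−rT) = 0.948138
E₀ = V₀·N(d₁) − D·e^(−rT)·N(d₂)
   = 300.2339·0.726361 − 280.1228·0.948138·0.366135 = 120.834723
B₀ = V₀ − E₀ = 300.2339 − 120.834723 = 179.399177
spread = −(1/T)·ln(B₀/D) − r = −(1/3.9743)·ln(179.399177/280.1228) − 0.0134 = 0.09872408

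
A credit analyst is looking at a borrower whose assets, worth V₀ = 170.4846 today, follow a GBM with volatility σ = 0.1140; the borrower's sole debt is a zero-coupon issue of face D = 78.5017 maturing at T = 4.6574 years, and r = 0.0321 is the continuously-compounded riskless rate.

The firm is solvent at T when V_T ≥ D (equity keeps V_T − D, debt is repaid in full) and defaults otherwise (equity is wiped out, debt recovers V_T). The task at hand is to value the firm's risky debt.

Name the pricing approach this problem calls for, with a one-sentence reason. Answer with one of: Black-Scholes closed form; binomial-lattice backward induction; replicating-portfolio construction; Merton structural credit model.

Key observation: assets follow a GBM and default happens iff V_T < 78.5017; valuing claims on that split (equity as a call, risky debt as the residual) is the structural model's definition.

framework: Merton structural credit model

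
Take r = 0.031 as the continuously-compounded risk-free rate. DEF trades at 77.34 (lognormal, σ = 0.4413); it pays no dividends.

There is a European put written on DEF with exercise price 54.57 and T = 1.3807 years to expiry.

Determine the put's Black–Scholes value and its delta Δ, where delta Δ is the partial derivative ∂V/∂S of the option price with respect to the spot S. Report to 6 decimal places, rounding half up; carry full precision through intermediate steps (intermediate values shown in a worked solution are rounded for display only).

price = 4.204909
Δ = -0.155213

σ√T = 0.4413·√1.3807 = 0.518542
d₁ = (ln(S/K) + (r+σ²/2)T) / (σ√T) = (ln(77.34/54.57) + (0.031+0.4413²/2)·1.3807) / 0.518542 = (0.348727 + 0.177244) / 0.518542 = 1.014328
d₂ = d₁ − σ√T = 1.014328 − 0.518542 = 0.495787
e^{−rT} = 0.958101
N(−d₁) = 0.155213,  N(−d₂) = 0.310022
Put price V = K·e^{−rT}·N(−d₂) − S·N(−d₁) = 16.209087 − 12.004179 = 4.204909
Δ = −N(−d₁) = -0.155213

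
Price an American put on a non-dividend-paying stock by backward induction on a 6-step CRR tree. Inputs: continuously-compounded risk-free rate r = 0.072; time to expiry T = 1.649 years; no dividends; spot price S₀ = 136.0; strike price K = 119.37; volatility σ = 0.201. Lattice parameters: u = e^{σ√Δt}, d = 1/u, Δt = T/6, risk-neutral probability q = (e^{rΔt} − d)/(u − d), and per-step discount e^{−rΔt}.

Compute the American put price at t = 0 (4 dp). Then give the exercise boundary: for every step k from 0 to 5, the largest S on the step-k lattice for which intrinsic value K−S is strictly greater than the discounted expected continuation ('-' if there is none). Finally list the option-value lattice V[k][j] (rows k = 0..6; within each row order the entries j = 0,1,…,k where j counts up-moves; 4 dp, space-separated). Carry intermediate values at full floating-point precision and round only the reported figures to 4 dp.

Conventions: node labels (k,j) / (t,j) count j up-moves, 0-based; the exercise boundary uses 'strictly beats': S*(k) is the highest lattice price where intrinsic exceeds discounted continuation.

Δt=0.27483  u=1.11113  d=0.89999  q=0.56834  discount=0.98041
step 6 (expiry): payoffs max(K−S,0) = 47.0996 30.1450 9.2128 0.0000 0.0000 0.0000 0.0000
step 5: (k=5,j=0): S=80.3015, K−S=39.0685, hold=36.7296 ⇒ V=39.0685 exercise | (k=5,j=1): S=99.1402, K−S=20.2298, hold=17.8909 ⇒ V=20.2298 exercise | (k=5,j=2): S=122.3984, K−S=0.0000, hold=3.8989 ⇒ V=3.8989 continue | (k=5,j=3): S=151.1130, K−S=0.0000, hold=0.0000 ⇒ V=0.0000 continue | (k=5,j=4): S=186.5641, K−S=0.0000, hold=0.0000 ⇒ V=0.0000 continue | (k=5,j=5): S=230.3320, K−S=0.0000, hold=0.0000 ⇒ V=0.0000 continue  boundary S*=99.1402
step 4: (k=4,j=0): S=89.2250, K−S=30.1450, hold=27.8061 ⇒ V=30.1450 exercise | (k=4,j=1): S=110.1572, K−S=9.2128, hold=10.7339 ⇒ V=10.7339 continue | (k=4,j=2): S=136.0000, K−S=0.0000, hold=1.6501 ⇒ V=1.6501 continue | (k=4,j=3): S=167.9055, K−S=0.0000, hold=0.0000 ⇒ V=0.0000 continue | (k=4,j=4): S=207.2961, K−S=0.0000, hold=0.0000 ⇒ V=0.0000 continue  boundary S*=89.2250
step 3: (k=3,j=0): S=99.1402, K−S=20.2298, hold=18.7385 ⇒ V=20.2298 exercise | (k=3,j=1): S=122.3984, K−S=0.0000, hold=5.4621 ⇒ V=5.4621 continue | (k=3,j=2): S=151.1130, K−S=0.0000, hold=0.6983 ⇒ V=0.6983 continue | (k=3,j=3): S=186.5641, K−S=0.0000, hold=0.0000 ⇒ V=0.0000 continue  boundary S*=99.1402
step 2: (k=2,j=0): S=110.1572, K−S=9.2128, hold=11.6048 ⇒ V=11.6048 continue | (k=2,j=1): S=136.0000, K−S=0.0000, hold=2.7007 ⇒ V=2.7007 continue | (k=2,j=2): S=167.9055, K−S=0.0000, hold=0.2955 ⇒ V=0.2955 continue  boundary S*=-
step 1: (k=1,j=0): S=122.3984, K−S=0.0000, hold=6.4161 ⇒ V=6.4161 continue | (k=1,j=1): S=151.1130, K−S=0.0000, hold=1.3076 ⇒ V=1.3076 continue  boundary S*=-
step 0: (k=0,j=0): S=136.0000, K−S=0.0000, hold=3.4439 ⇒ V=3.4439 continue  boundary S*=-

price = 3.4439
boundary = - - - 99.1402 89.2250 99.1402
tree:
3.4439
6.4161 1.3076
11.6048 2.7007 0.2955
20.2298 5.4621 0.6983 0.0000
30.1450 10.7339 1.6501 0.0000 0.0000
39.0685 20.2298 3.8989 0.0000 0.0000 0.0000
47.0996 30.1450 9.2128 0.0000 0.0000 0.0000 0.0000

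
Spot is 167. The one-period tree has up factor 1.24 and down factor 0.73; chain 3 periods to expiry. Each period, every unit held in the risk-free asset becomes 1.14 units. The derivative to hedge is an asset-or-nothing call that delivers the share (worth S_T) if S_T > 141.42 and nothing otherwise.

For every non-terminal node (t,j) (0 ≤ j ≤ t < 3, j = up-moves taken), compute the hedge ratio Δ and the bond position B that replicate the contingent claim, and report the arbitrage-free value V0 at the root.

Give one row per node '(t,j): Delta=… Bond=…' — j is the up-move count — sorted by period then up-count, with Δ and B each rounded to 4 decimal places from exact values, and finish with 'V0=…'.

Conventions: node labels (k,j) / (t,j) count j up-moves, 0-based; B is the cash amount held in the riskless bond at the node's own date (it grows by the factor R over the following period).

Arbitrage-free pricing uses the up-move probability p* = (R−d)/(u−d) = 0.8039, discounting each step at R = 1.14.
At maturity the claim pays: V(3,0)=0.0000, V(3,1)=0.0000, V(3,2)=187.4488, V(3,3)=318.4062
  t=2,j=0: stock 88.9943 → up 110.3529 (V=0.0000), down 64.9658 (V=0.0000). Price 0.0000; hedge Δ=0.0000, bond B=0.0000.
  t=2,j=1: stock 151.1684 → up 187.4488 (V=187.4488), down 110.3529 (V=0.0000). Price 132.1878; hedge Δ=2.4314, bond B=-235.3589.
  t=2,j=2: stock 256.7792 → up 318.4062 (V=318.4062), down 187.4488 (V=187.4488). Price 256.7792; hedge Δ=1.0000, bond B=0.0000.
  t=1,j=0: stock 121.9100 → up 151.1684 (V=132.1878), down 88.9943 (V=0.0000). Price 93.2181; hedge Δ=2.1261, bond B=-165.9737.
  t=1,j=1: stock 207.0800 → up 256.7792 (V=256.7792), down 151.1684 (V=132.1878). Price 203.8154; hedge Δ=1.1797, bond B=-40.4814.
  t=0,j=0: stock 167.0000 → up 207.0800 (V=203.8154), down 121.9100 (V=93.2181). Price 159.7628; hedge Δ=1.2985, bond B=-57.0945.
Check: Δ(0,0)·S0 + B(0,0) = 159.7628 = V0.

(0,0): Delta=1.2985 Bond=-57.0945
(1,0): Delta=2.1261 Bond=-165.9737
(1,1): Delta=1.1797 Bond=-40.4814
(2,0): Delta=0.0000 Bond=0.0000
(2,1): Delta=2.4314 Bond=-235.3589
(2,2): Delta=1.0000 Bond=0.0000
V0=159.7628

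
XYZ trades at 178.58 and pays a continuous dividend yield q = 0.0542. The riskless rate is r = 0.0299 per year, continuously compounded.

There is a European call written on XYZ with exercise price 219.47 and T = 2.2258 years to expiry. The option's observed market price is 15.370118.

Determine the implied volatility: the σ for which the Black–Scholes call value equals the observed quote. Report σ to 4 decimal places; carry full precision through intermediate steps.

sigma = 0.3172

At σ = 0.3172 the Black–Scholes value reproduces the quote:
σ√T = 0.3172·√2.2258 = 0.473234
d₁ = (ln(S/K) + (r−q+σ²/2)T) / (σ√T) = (ln(178.58/219.47) + (0.0299−0.0542+0.3172²/2)·2.2258) / 0.473234 = (-0.206179 + 0.057888) / 0.473234 = -0.313355
d₂ = d₁ − σ√T = -0.313355 − 0.473234 = -0.786590
e^{−rT} = 0.935615
e^{−qT} = 0.886354
N(d₁) = 0.377005,  N(d₂) = 0.215761
V = S·e^{−qT}·N(d₁) − K·e^{−rT}·N(d₂) = 59.674367 − 44.304249 = 15.370118 (equal to the quote); since ∂V/∂σ > 0 for all σ, the implied volatility is unique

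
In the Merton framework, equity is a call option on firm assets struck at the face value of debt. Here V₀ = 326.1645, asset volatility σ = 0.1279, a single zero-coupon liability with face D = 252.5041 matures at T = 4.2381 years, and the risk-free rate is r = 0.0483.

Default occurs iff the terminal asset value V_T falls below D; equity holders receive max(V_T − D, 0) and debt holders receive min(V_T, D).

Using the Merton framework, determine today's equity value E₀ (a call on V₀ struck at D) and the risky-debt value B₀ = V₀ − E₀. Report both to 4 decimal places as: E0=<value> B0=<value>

With assets at 326.1645 and a single debt payment of 252.5041 at 4.2381 years:
d₁ = [ln(V₀/D) + (r + σ²/2)T] / (σ√T)
   = [ln(326.1645/252.5041) + (0.0483 + 0.5·0.1279²)·4.2381] / (0.1279·√4.2381)
   = [0.255974 + 0.239365] / 0.263303 = 1.881249
d₂ = d₁ − σ√T = 1.881249 − 0.263303 = 1.617946
N(d₁) = 0.970031,  N(d₂) = 0.947163,  e^(−rT) = 0.814892
E₀ = V₀·N(d₁) − D·e^(−rT)·N(d₂)
   = 326.1645·0.970031 − 252.5041·0.814892·0.947163 = 121.498160
B₀ = V₀ − E₀ = 326.1645 − 121.498160 = 204.666340

E0=121.4982 B0=204.6663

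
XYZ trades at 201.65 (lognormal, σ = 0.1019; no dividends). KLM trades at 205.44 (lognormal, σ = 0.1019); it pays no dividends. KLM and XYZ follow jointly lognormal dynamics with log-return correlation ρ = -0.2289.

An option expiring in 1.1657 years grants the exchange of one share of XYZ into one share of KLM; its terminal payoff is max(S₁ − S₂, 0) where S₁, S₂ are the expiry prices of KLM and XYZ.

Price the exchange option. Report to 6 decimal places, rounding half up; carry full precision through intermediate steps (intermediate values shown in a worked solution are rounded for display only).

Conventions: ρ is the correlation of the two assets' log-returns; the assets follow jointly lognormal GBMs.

exchange price = 15.964801

σ_eff = √(σ₁² + σ₂² − 2ρσ₁σ₂) = √(0.1019² + 0.1019² − 2·-0.2289·0.1019·0.1019) = 0.159752
d₁ = (ln(S₁/S₂) + (q₂ − q₁ + σ_eff²/2)T) / (σ_eff√T) = (ln(205.44/201.65) + (0.0 − 0.0 + 0.012760)·1.1657) / 0.172481 = 0.194197
d₂ = d₁ − σ_eff√T = 0.194197 − 0.172481 = 0.021716
N(d₁) = 0.576989,  N(d₂) = 0.508663
V = S₁·e^{−q₁T}·N(d₁) − S₂·e^{−q₂T}·N(d₂) = 118.536685 − 102.571883 = 15.964801
Key observation: no risk-free rate is needed — with the second asset as numeraire the exchange option is a call on the ratio S₁/S₂, and r cancels out of the value.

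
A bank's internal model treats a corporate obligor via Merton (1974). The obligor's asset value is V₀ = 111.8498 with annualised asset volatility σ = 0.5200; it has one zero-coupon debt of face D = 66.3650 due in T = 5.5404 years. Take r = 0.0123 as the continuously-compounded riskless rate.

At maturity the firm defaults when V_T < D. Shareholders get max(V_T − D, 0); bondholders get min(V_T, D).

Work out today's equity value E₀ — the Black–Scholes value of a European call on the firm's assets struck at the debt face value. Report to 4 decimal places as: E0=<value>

E0=68.7379

Equity is a call on the firm's assets struck at D = 66.3650:
d₁ = [ln(V₀/D) + (r + σ²/2)T] / (σ√T)
   = [ln(111.8498/66.3650) + (0.0123 + 0.5·0.5200²)·5.5404] / (0.5200·√5.5404)
   = [0.521987 + 0.817209] / 1.223979 = 1.094133
d₂ = d₁ − σ√T = 1.094133 − 1.223979 = -0.129845
N(d₁) = 0.863052,  N(d₂) = 0.448344,  e^(−rT) = 0.934123
E₀ = V₀·N(d₁) − D·e^(−rT)·N(d₂)
   = 111.8498·0.863052 − 66.3650·0.934123·0.448344 = 68.737916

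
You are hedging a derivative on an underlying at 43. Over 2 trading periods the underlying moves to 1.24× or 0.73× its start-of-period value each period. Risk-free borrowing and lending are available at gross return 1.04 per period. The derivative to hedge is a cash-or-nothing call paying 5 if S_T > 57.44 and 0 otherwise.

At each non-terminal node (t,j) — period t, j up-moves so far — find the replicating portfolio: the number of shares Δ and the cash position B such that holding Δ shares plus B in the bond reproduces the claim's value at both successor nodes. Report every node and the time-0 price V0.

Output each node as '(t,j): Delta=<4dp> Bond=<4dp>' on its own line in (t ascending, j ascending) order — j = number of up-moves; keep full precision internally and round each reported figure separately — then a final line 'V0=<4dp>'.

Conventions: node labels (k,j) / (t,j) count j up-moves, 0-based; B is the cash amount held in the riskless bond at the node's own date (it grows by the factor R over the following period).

(0,0): Delta=0.1333 Bond=-4.0221
(1,0): Delta=0.0000 Bond=0.0000
(1,1): Delta=0.1839 Bond=-6.8816
V0=1.7080

Risk-neutral probability p* = (R−d)/(u−d) = (1.04−0.73)/(1.24−0.73) = 0.6078.
At maturity the claim pays: V(2,0)=0.0000, V(2,1)=0.0000, V(2,2)=5.0000
  t=1,j=0: stock 31.3900 → up 38.9236 (V=0.0000), down 22.9147 (V=0.0000). Price 0.0000; hedge Δ=0.0000, bond B=0.0000.
  t=1,j=1: stock 53.3200 → up 66.1168 (V=5.0000), down 38.9236 (V=0.0000). Price 2.9223; hedge Δ=0.1839, bond B=-6.8816.
  t=0,j=0: stock 43.0000 → up 53.3200 (V=2.9223), down 31.3900 (V=0.0000). Price 1.7080; hedge Δ=0.1333, bond B=-4.0221.
As a check, the time-0 holding Δ(0,0)·S0 + B(0,0) comes to 1.7080 — exactly V0.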